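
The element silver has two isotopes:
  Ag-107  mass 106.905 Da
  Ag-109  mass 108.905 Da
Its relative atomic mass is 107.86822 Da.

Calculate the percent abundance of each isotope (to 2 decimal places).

Let x be the fractional abundance of Ag-107; then Ag-109 has abundance 1 − x.
106.905·x + 108.905·(1 − x) = 107.86822
(106.905 − 108.905)·x = 107.86822 − 108.905
x = -1.03678 / -2.000 = 0.51839 → 51.84% Ag-107, 48.16% Ag-109.

Ag-107: 51.84%, Ag-109: 48.16%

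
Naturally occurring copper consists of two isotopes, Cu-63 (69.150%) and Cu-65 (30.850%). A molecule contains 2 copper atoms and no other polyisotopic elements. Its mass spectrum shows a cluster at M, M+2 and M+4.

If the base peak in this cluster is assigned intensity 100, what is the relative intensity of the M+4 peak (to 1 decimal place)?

19.9

Binomial terms of (0.69150 + 0.30850)^2: M 0.4782, M+2 0.4267, M+4 0.0952 → M is the base peak.
P(M) = C(2,0) × 0.69150^2 × 0.30850^0 = 1 × 0.47817225 × 1.0000 = 0.478172 (base)
P(M+4) = C(2,2) × 0.69150^0 × 0.30850^2 = 1 × 1.0000 × 0.09517225 = 0.095172
Relative intensity = 0.095172 / 0.478172 × 100 = 19.9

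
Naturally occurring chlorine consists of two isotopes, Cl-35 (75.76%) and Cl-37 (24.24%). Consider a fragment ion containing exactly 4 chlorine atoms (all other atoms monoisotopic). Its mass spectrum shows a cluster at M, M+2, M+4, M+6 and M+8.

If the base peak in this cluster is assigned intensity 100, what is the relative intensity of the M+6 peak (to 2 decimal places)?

10.24

Binomial terms of (0.7576 + 0.2424)^4: M 0.3294, M+2 0.4216, M+4 0.2023, M+6 0.0432, M+8 0.0035 → M+2 is the base peak.
P(M+2) = C(4,1) × 0.7576^3 × 0.2424^1 = 4 × 0.4348304 × 0.2424 = 0.421612 (base)
P(M+6) = C(4,3) × 0.7576^1 × 0.2424^3 = 4 × 0.7576 × 0.01424288 = 0.043162
Relative intensity = 0.043162 / 0.421612 × 100 = 10.24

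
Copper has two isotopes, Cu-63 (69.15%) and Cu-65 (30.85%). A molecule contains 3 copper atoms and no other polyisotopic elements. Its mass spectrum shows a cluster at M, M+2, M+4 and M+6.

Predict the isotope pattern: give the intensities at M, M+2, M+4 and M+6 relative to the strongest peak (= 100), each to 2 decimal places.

Expanding (0.6915 + 0.3085)^3:
P(M) = 0.6915^3 = 0.330656
P(M+2) = 3 × 0.6915^2 × 0.3085^1 = 0.442548
P(M+4) = 3 × 0.6915^1 × 0.3085^2 = 0.197435
P(M+6) = 0.3085^3 = 0.029361
The M+2 peak is largest (0.442548); scaling to 100 gives 74.72 : 100.00 : 44.61 : 6.63.

74.72 : 100.00 : 44.61 : 6.63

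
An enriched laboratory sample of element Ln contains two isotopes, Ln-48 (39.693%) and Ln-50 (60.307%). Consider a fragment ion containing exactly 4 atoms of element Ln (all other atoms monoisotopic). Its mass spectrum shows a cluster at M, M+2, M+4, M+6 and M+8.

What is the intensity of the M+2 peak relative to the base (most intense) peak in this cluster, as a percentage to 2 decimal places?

43.32%

Binomial terms of (0.39693 + 0.60307)^4: M 0.0248, M+2 0.1509, M+4 0.3438, M+6 0.3482, M+8 0.1323 → M+6 is the base peak.
P(M+6) = C(4,3) × 0.39693^1 × 0.60307^3 = 4 × 0.39693 × 0.21933259 = 0.348239 (base)
P(M+2) = C(4,1) × 0.39693^3 × 0.60307^1 = 4 × 0.06253768 × 0.60307 = 0.150858
Relative intensity = 0.150858 / 0.348239 × 100 = 43.32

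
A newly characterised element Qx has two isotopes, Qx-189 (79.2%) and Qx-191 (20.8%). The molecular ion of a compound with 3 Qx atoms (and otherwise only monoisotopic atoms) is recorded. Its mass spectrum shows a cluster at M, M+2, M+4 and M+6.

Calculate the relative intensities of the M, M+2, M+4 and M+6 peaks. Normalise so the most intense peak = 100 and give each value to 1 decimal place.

The 3 Qx atoms are independent, so intensities follow the terms of (0.792 + 0.208)^3.
P(M) = 0.792^3 = 0.496793
P(M+2) = 3 × 0.792^2 × 0.208^1 = 0.391413
P(M+4) = 3 × 0.792^1 × 0.208^2 = 0.102795
P(M+6) = 0.208^3 = 0.008999
The M peak is largest (0.496793); scaling to 100 gives 100.0 : 78.8 : 20.7 : 1.8.

100.0 : 78.8 : 20.7 : 1.8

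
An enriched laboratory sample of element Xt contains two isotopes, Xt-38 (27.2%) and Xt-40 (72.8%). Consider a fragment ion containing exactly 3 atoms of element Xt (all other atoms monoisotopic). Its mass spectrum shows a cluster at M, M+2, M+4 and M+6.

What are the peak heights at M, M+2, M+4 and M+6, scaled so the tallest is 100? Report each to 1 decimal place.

Expanding (0.272 + 0.728)^3:
P(M) = 0.272^3 = 0.020124
P(M+2) = 3 × 0.272^2 × 0.728^1 = 0.161581
P(M+4) = 3 × 0.272^1 × 0.728^2 = 0.432467
P(M+6) = 0.728^3 = 0.385828
The M+4 peak is largest (0.432467); scaling to 100 gives 4.7 : 37.4 : 100.0 : 89.2.

4.7 : 37.4 : 100.0 : 89.2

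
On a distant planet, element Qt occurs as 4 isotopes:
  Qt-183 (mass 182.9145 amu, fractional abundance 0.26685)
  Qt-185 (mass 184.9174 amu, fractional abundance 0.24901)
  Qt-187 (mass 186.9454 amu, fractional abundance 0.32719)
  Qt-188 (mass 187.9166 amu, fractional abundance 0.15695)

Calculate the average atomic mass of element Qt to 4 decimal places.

185.5172 amu

Ar = Σ fᵢ·mᵢ = 0.26685 × 182.9145 + 0.24901 × 184.9174 + 0.32719 × 186.9454 + 0.15695 × 187.9166
= 48.81073 + 46.04628 + 61.16667 + 29.49351 = 185.51719 amu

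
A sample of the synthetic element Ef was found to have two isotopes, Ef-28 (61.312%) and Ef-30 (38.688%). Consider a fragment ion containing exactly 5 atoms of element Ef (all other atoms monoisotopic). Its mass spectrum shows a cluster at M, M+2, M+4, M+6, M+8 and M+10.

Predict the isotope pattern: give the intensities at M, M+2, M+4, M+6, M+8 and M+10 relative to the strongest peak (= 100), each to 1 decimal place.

25.1 : 79.2 : 100.0 : 63.1 : 19.9 : 2.5

The 5 Ef atoms are independent, so intensities follow the terms of (0.61312 + 0.38688)^5.
P(M) = 0.61312^5 = 0.086642
P(M+2) = 5 × 0.61312^4 × 0.38688^1 = 0.273356
P(M+4) = 10 × 0.61312^3 × 0.38688^2 = 0.344976
P(M+6) = 10 × 0.61312^2 × 0.38688^3 = 0.217681
P(M+8) = 5 × 0.61312^1 × 0.38688^4 = 0.068678
P(M+10) = 0.38688^5 = 0.008667
The M+4 peak is largest (0.344976); scaling to 100 gives 25.1 : 79.2 : 100.0 : 63.1 : 19.9 : 2.5.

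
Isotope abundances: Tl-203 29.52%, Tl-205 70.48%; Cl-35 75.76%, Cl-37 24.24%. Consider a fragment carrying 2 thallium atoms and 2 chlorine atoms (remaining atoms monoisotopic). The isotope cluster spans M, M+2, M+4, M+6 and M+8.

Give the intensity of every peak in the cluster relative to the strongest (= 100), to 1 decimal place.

11.3 : 61.1 : 100.0 : 46.7 : 6.6

Thallium pattern (n=2): 0.08714304 : 0.41611392 : 0.49674304
Chlorine pattern (n=2): 0.57395776 : 0.36728448 : 0.05875776
Convolve the two distributions (both contribute in 2-u steps):
  M: 0.08714304×0.57395776 = 0.050016
  M+2: 0.08714304×0.36728448 + 0.41611392×0.57395776 = 0.270838
  M+4: 0.08714304×0.05875776 + 0.41611392×0.36728448 + 0.49674304×0.57395776 = 0.443062
  M+6: 0.41611392×0.05875776 + 0.49674304×0.36728448 = 0.206896
  M+8: 0.49674304×0.05875776 = 0.029188
Scale to base peak (0.443062) = 100: 11.3 : 61.1 : 100.0 : 46.7 : 6.6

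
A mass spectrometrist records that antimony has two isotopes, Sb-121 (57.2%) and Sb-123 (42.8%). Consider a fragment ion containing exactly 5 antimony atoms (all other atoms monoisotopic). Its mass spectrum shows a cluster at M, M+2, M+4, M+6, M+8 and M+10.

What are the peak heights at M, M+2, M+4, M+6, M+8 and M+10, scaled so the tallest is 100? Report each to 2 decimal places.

Each Sb atom is independently Sb-121 (p = 0.572) or Sb-123 (q = 0.428); the cluster is the binomial expansion (p + q)^5.
P(M) = 0.572^5 = 0.061232
P(M+2) = 5 × 0.572^4 × 0.428^1 = 0.229086
P(M+4) = 10 × 0.572^3 × 0.428^2 = 0.342827
P(M+6) = 10 × 0.572^2 × 0.428^3 = 0.256521
P(M+8) = 5 × 0.572^1 × 0.428^4 = 0.095971
P(M+10) = 0.428^5 = 0.014362
The M+4 peak is largest (0.342827); scaling to 100 gives 17.86 : 66.82 : 100.00 : 74.83 : 27.99 : 4.19.

17.86 : 66.82 : 100.00 : 74.83 : 27.99 : 4.19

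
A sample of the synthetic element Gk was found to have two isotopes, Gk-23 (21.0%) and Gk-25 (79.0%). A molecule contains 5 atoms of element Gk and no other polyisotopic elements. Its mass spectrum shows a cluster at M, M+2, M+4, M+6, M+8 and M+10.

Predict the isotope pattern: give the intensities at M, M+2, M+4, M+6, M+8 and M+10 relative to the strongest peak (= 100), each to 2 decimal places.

0.10 : 1.88 : 14.13 : 53.16 : 100.00 : 75.24

Expanding (0.210 + 0.790)^5:
P(M) = 0.210^5 = 0.000408
P(M+2) = 5 × 0.210^4 × 0.790^1 = 0.007682
P(M+4) = 10 × 0.210^3 × 0.790^2 = 0.057798
P(M+6) = 10 × 0.210^2 × 0.790^3 = 0.217430
P(M+8) = 5 × 0.210^1 × 0.790^4 = 0.408976
P(M+10) = 0.790^5 = 0.307706
The M+8 peak is largest (0.408976); scaling to 100 gives 0.10 : 1.88 : 14.13 : 53.16 : 100.00 : 75.24.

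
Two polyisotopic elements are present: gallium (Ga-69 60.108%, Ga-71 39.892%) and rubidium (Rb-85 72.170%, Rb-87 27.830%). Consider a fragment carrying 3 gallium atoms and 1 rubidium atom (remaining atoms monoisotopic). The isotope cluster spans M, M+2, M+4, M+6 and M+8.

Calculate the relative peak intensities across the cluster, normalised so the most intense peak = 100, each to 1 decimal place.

Gallium pattern (n=3): 0.2171685 : 0.432386 : 0.2869625 : 0.063483
Rubidium pattern (n=1): 0.7217 : 0.2783
Convolve the two distributions (both contribute in 2-u steps):
  M: 0.2171685×0.7217 = 0.156731
  M+2: 0.2171685×0.2783 + 0.432386×0.7217 = 0.372491
  M+4: 0.432386×0.2783 + 0.2869625×0.7217 = 0.327434
  M+6: 0.2869625×0.2783 + 0.063483×0.7217 = 0.125677
  M+8: 0.063483×0.2783 = 0.017667
Scale to base peak (0.372491) = 100: 42.1 : 100.0 : 87.9 : 33.7 : 4.7

42.1 : 100.0 : 87.9 : 33.7 : 4.7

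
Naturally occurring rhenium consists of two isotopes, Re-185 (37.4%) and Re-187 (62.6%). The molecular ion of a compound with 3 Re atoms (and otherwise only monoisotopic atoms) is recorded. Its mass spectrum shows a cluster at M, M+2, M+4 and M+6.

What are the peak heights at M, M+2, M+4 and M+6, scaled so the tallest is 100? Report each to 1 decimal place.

11.9 : 59.7 : 100.0 : 55.8

Each Re atom is independently Re-185 (p = 0.374) or Re-187 (q = 0.626); the cluster is the binomial expansion (p + q)^3.
P(M) = 0.374^3 = 0.052314
P(M+2) = 3 × 0.374^2 × 0.626^1 = 0.262687
P(M+4) = 3 × 0.374^1 × 0.626^2 = 0.439685
P(M+6) = 0.626^3 = 0.245314
The M+4 peak is largest (0.439685); scaling to 100 gives 11.9 : 59.7 : 100.0 : 55.8.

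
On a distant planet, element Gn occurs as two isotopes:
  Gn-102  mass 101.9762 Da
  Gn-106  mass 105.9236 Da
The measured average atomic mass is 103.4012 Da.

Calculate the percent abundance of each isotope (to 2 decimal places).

Writing the weighted mean with unknown fraction x of Gn-102:
101.9762·x + 105.9236·(1 − x) = 103.4012
(101.9762 − 105.9236)·x = 103.4012 − 105.9236
x = -2.5224 / -3.9474 = 0.63900 → 63.90% Gn-102, 36.10% Gn-106.

Gn-102: 63.90%, Gn-106: 36.10%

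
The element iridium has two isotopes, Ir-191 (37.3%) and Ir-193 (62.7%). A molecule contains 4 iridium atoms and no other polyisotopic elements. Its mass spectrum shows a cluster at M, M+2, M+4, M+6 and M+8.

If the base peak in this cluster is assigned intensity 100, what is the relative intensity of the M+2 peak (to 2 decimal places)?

(0.373 + 0.627)^4 gives M 0.0194, M+2 0.1302, M+4 0.3282, M+6 0.3678, M+8 0.1546; the largest is M+6.
P(M+6) = C(4,3) × 0.373^1 × 0.627^3 = 4 × 0.3730 × 0.24649188 = 0.367766 (base)
P(M+2) = C(4,1) × 0.373^3 × 0.627^1 = 4 × 0.05189512 × 0.6270 = 0.130153
Relative intensity = 0.130153 / 0.367766 × 100 = 35.39

35.39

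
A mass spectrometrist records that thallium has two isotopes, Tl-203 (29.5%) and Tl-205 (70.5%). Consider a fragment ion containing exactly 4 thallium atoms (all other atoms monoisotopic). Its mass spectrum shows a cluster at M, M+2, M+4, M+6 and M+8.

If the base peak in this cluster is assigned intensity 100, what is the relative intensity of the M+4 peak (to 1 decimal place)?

62.8

Binomial terms of (0.295 + 0.705)^4: M 0.0076, M+2 0.0724, M+4 0.2595, M+6 0.4135, M+8 0.2470 → M+6 is the base peak.
P(M+6) = C(4,3) × 0.295^1 × 0.705^3 = 4 × 0.2950 × 0.35040263 = 0.413475 (base)
P(M+4) = C(4,2) × 0.295^2 × 0.705^2 = 6 × 0.087025 × 0.497025 = 0.259522
Relative intensity = 0.259522 / 0.413475 × 100 = 62.8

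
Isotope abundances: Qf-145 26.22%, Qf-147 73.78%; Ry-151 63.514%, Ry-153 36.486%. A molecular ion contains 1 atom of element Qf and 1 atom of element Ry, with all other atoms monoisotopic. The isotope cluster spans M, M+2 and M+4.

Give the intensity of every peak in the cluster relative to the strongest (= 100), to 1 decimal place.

Element Qf pattern (n=1): 0.2622 : 0.7378
Element Ry pattern (n=1): 0.63514 : 0.36486
Convolve the two distributions (both contribute in 2-u steps):
  M: 0.2622×0.63514 = 0.166534
  M+2: 0.2622×0.36486 + 0.7378×0.63514 = 0.564273
  M+4: 0.7378×0.36486 = 0.269194
Scale to base peak (0.564273) = 100: 29.5 : 100.0 : 47.7

29.5 : 100.0 : 47.7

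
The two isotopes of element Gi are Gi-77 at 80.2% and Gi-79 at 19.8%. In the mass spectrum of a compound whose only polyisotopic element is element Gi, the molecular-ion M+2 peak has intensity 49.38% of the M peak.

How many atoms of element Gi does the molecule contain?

The M+2/M ratio from n Gi atoms is n · q/p = n · 0.198/0.802.
n = 0.4938 × 0.802/0.198 = 2.00 ≈ 2

2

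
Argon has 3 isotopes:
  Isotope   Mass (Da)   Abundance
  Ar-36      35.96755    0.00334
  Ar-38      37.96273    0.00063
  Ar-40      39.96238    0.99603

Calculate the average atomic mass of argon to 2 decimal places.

Ar = Σ fᵢ·mᵢ = 0.00334 × 35.96755 + 0.00063 × 37.96273 + 0.99603 × 39.96238
= 0.120132 + 0.023917 + 39.803729 = 39.947778 Da

39.95 Da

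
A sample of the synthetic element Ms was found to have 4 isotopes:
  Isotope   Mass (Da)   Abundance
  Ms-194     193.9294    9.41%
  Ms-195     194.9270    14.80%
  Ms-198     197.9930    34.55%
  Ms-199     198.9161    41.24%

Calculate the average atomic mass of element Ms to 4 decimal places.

197.5375 Da

Average mass = Σ (abundance × isotope mass) = 0.0941 × 193.9294 + 0.1480 × 194.9270 + 0.3455 × 197.9930 + 0.4124 × 198.9161
= 18.24876 + 28.84920 + 68.40658 + 82.03300 = 197.53754 Da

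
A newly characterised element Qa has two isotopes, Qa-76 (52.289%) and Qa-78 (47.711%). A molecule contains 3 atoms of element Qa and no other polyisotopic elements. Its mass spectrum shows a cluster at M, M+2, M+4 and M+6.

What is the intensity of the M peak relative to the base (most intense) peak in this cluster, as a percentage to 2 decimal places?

36.53%

Term probabilities: M 0.1430, M+2 0.3913, M+4 0.3571, M+6 0.1086. Base peak = M+2.
P(M+2) = C(3,1) × 0.52289^2 × 0.47711^1 = 3 × 0.27341395 × 0.47711 = 0.391346 (base)
P(M) = C(3,0) × 0.52289^3 × 0.47711^0 = 1 × 0.14296542 × 1.0000 = 0.142965
Relative intensity = 0.142965 / 0.391346 × 100 = 36.53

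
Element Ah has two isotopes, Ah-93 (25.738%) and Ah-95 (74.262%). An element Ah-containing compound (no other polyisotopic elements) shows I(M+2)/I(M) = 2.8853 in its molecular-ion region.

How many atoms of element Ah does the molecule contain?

1

The M+2/M ratio from n Ah atoms is n · q/p = n · 0.74262/0.25738.
n = 2.8853 × 0.25738/0.74262 = 1.00 ≈ 1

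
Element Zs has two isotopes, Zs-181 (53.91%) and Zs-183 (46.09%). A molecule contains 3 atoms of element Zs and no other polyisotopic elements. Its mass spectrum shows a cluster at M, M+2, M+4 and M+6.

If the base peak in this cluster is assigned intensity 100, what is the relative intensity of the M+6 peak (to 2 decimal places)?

(0.5391 + 0.4609)^3 gives M 0.1567, M+2 0.4019, M+4 0.3436, M+6 0.0979; the largest is M+2.
P(M+2) = C(3,1) × 0.5391^2 × 0.4609^1 = 3 × 0.29062881 × 0.4609 = 0.401852 (base)
P(M+6) = C(3,3) × 0.5391^0 × 0.4609^3 = 1 × 1.0000 × 0.09790844 = 0.097908
Relative intensity = 0.097908 / 0.401852 × 100 = 24.36

24.36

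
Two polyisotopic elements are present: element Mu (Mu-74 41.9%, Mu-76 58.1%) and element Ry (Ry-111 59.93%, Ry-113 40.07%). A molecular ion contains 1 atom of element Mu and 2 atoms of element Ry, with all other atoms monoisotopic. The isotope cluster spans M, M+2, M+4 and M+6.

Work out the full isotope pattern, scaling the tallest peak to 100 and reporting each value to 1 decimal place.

36.7 : 100.0 : 84.5 : 22.8

Element Mu pattern (n=1): 0.4190 : 0.5810
Element Ry pattern (n=2): 0.35916049 : 0.48027902 : 0.16056049
Convolve the two distributions (both contribute in 2-u steps):
  M: 0.4190×0.35916049 = 0.150488
  M+2: 0.4190×0.48027902 + 0.5810×0.35916049 = 0.409909
  M+4: 0.4190×0.16056049 + 0.5810×0.48027902 = 0.346317
  M+6: 0.5810×0.16056049 = 0.093286
Scale to base peak (0.409909) = 100: 36.7 : 100.0 : 84.5 : 22.8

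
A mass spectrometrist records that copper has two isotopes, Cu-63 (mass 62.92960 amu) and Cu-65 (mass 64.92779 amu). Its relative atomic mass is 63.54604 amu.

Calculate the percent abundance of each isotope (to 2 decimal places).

Cu-63: 69.15%, Cu-65: 30.85%

With x = fraction of Cu-63 (so Cu-65 is 1 − x):
62.92960·x + 64.92779·(1 − x) = 63.54604
(62.92960 − 64.92779)·x = 63.54604 − 64.92779
x = -1.38175 / -1.99819 = 0.69150 → 69.15% Cu-63, 30.85% Cu-65.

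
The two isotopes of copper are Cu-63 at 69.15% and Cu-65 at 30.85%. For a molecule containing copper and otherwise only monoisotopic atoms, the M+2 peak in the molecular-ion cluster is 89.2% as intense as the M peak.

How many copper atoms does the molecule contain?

With n Cu atoms, P(M+2)/P(M) = C(n,1)·p^(n−1)q / p^n = n·q/p = n · 0.3085/0.6915.
n = 0.892 × 0.6915/0.3085 = 2.00 ≈ 2

2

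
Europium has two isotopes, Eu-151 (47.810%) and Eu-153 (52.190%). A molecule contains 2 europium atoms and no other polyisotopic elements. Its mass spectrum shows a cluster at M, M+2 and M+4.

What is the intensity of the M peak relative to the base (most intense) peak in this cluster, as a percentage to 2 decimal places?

Term probabilities: M 0.2286, M+2 0.4990, M+4 0.2724. Base peak = M+2.
P(M+2) = C(2,1) × 0.47810^1 × 0.52190^1 = 2 × 0.4781 × 0.5219 = 0.499041 (base)
P(M) = C(2,0) × 0.47810^2 × 0.52190^0 = 1 × 0.22857961 × 1.0000 = 0.228580
Relative intensity = 0.228580 / 0.499041 × 100 = 45.80

45.80%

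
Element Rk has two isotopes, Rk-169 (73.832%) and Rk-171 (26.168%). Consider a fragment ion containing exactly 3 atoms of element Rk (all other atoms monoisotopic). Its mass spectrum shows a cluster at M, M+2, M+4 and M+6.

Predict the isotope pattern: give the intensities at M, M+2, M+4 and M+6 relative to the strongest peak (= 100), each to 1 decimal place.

Expanding (0.73832 + 0.26168)^3:
P(M) = 0.73832^3 = 0.402470
P(M+2) = 3 × 0.73832^2 × 0.26168^1 = 0.427938
P(M+4) = 3 × 0.73832^1 × 0.26168^2 = 0.151673
P(M+6) = 0.26168^3 = 0.017919
The M+2 peak is largest (0.427938); scaling to 100 gives 94.0 : 100.0 : 35.4 : 4.2.

94.0 : 100.0 : 35.4 : 4.2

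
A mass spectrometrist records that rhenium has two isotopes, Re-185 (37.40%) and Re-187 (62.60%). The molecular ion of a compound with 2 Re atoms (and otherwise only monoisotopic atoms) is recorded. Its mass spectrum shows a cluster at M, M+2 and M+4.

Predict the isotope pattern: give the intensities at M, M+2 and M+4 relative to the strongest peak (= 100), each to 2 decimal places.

29.87 : 100.00 : 83.69

The 2 Re atoms are independent, so intensities follow the terms of (0.3740 + 0.6260)^2.
P(M) = 0.3740^2 = 0.139876
P(M+2) = 2 × 0.3740^1 × 0.6260^1 = 0.468248
P(M+4) = 0.6260^2 = 0.391876
The M+2 peak is largest (0.468248); scaling to 100 gives 29.87 : 100.00 : 83.69.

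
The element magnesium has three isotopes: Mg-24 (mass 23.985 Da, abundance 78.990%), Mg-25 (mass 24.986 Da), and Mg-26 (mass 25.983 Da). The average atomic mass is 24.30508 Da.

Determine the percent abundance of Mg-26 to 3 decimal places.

The remaining 21.010% is split between Mg-25 (fraction x) and Mg-26 (fraction 0.21010 − x).
Substituting: 24.986x + 25.983(0.21010 − x) = 5.3593285
(24.986 − 25.983)x = -0.0996998  ⇒  x = 0.10000, y = 0.11010
Mg-25: 10.000%, Mg-26: 11.010%.

11.010%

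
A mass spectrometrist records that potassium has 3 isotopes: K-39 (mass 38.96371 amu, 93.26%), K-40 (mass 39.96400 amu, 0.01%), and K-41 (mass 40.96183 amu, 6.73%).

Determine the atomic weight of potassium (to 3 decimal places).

Ar = Σ fᵢ·mᵢ = 0.9326 × 38.96371 + 0.0001 × 39.96400 + 0.0673 × 40.96183
= 36.337556 + 0.003996 + 2.756731 = 39.098283 amu

39.098 amu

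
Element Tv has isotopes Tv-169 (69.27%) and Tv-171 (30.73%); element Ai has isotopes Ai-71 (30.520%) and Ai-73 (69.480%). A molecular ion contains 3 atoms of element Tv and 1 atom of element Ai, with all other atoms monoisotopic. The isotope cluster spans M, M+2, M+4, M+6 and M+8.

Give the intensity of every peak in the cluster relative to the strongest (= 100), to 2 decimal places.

Element Tv pattern (n=3): 0.33238052 : 0.44235831 : 0.19624182 : 0.02901935
Element Ai pattern (n=1): 0.3052 : 0.6948
Convolve the two distributions (both contribute in 2-u steps):
  M: 0.33238052×0.3052 = 0.101443
  M+2: 0.33238052×0.6948 + 0.44235831×0.3052 = 0.365946
  M+4: 0.44235831×0.6948 + 0.19624182×0.3052 = 0.367244
  M+6: 0.19624182×0.6948 + 0.02901935×0.3052 = 0.145206
  M+8: 0.02901935×0.6948 = 0.020163
Scale to base peak (0.367244) = 100: 27.62 : 99.65 : 100.00 : 39.54 : 5.49

27.62 : 99.65 : 100.00 : 39.54 : 5.49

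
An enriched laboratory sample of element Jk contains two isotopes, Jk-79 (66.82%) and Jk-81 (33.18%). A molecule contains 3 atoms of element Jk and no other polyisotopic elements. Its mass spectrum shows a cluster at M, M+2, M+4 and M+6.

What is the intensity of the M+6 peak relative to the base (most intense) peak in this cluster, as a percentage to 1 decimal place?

Binomial terms of (0.6682 + 0.3318)^3: M 0.2983, M+2 0.4444, M+4 0.2207, M+6 0.0365 → M+2 is the base peak.
P(M+2) = C(3,1) × 0.6682^2 × 0.3318^1 = 3 × 0.44649124 × 0.3318 = 0.444437 (base)
P(M+6) = C(3,3) × 0.6682^0 × 0.3318^3 = 1 × 1.0000 × 0.03652827 = 0.036528
Relative intensity = 0.036528 / 0.444437 × 100 = 8.2

8.2%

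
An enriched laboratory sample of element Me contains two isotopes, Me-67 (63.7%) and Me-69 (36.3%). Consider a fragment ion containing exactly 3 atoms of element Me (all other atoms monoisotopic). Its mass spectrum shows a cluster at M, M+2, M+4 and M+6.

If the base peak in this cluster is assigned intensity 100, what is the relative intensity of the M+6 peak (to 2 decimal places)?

10.82

Term probabilities: M 0.2585, M+2 0.4419, M+4 0.2518, M+6 0.0478. Base peak = M+2.
P(M+2) = C(3,1) × 0.637^2 × 0.363^1 = 3 × 0.405769 × 0.3630 = 0.441882 (base)
P(M+6) = C(3,3) × 0.637^0 × 0.363^3 = 1 × 1.0000 × 0.04783215 = 0.047832
Relative intensity = 0.047832 / 0.441882 × 100 = 10.82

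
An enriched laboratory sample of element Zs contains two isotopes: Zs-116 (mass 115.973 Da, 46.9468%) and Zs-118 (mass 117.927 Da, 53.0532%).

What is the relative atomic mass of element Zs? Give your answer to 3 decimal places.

117.010 Da

Ar = Σ fᵢ·mᵢ = 0.469468 × 115.973 + 0.530532 × 117.927
= 54.4456 + 62.5640 = 117.0096 Da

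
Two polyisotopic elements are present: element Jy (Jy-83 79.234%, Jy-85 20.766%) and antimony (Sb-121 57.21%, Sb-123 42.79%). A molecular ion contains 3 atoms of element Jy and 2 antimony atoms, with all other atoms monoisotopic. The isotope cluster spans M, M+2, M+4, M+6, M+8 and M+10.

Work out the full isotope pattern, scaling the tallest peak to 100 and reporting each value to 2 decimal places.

Element Jy pattern (n=3): 0.49743317 : 0.39110851 : 0.10250346 : 0.00895485
Antimony pattern (n=2): 0.32729841 : 0.48960318 : 0.18309841
Convolve the two distributions (both contribute in 2-u steps):
  M: 0.49743317×0.32729841 = 0.162809
  M+2: 0.49743317×0.48960318 + 0.39110851×0.32729841 = 0.371554
  M+4: 0.49743317×0.18309841 + 0.39110851×0.48960318 + 0.10250346×0.32729841 = 0.316116
  M+6: 0.39110851×0.18309841 + 0.10250346×0.48960318 + 0.00895485×0.32729841 = 0.124728
  M+8: 0.10250346×0.18309841 + 0.00895485×0.48960318 = 0.023153
  M+10: 0.00895485×0.18309841 = 0.001640
Scale to base peak (0.371554) = 100: 43.82 : 100.00 : 85.08 : 33.57 : 6.23 : 0.44

43.82 : 100.00 : 85.08 : 33.57 : 6.23 : 0.44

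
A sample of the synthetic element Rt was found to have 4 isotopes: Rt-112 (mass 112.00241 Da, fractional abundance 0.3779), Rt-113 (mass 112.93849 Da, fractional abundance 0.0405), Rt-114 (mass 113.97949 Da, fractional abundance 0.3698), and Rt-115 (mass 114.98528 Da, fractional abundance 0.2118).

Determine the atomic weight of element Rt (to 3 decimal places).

113.403 Da

Weight each isotope mass by its fractional abundance: 0.3779 × 112.00241 + 0.0405 × 112.93849 + 0.3698 × 113.97949 + 0.2118 × 114.98528
= 42.325711 + 4.574009 + 42.149615 + 24.353882 = 113.403217 Da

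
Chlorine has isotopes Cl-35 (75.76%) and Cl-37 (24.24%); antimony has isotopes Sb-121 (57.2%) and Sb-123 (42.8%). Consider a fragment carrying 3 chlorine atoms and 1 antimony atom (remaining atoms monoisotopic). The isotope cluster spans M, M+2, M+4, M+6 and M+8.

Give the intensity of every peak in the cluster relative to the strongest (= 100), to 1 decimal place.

Chlorine pattern (n=3): 0.4348304 : 0.41738208 : 0.13354464 : 0.01424288
Antimony pattern (n=1): 0.5720 : 0.4280
Convolve the two distributions (both contribute in 2-u steps):
  M: 0.4348304×0.5720 = 0.248723
  M+2: 0.4348304×0.4280 + 0.41738208×0.5720 = 0.424850
  M+4: 0.41738208×0.4280 + 0.13354464×0.5720 = 0.255027
  M+6: 0.13354464×0.4280 + 0.01424288×0.5720 = 0.065304
  M+8: 0.01424288×0.4280 = 0.006096
Scale to base peak (0.424850) = 100: 58.5 : 100.0 : 60.0 : 15.4 : 1.4

58.5 : 100.0 : 60.0 : 15.4 : 1.4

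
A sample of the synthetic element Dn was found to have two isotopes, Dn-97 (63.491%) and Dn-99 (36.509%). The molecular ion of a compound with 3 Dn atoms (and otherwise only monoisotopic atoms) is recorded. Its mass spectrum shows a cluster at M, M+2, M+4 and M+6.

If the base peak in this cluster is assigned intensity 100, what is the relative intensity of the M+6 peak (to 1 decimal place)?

11.0

Term probabilities: M 0.2559, M+2 0.4415, M+4 0.2539, M+6 0.0487. Base peak = M+2.
P(M+2) = C(3,1) × 0.63491^2 × 0.36509^1 = 3 × 0.40311071 × 0.36509 = 0.441515 (base)
P(M+6) = C(3,3) × 0.63491^0 × 0.36509^3 = 1 × 1.0000 × 0.0486631 = 0.048663
Relative intensity = 0.048663 / 0.441515 × 100 = 11.0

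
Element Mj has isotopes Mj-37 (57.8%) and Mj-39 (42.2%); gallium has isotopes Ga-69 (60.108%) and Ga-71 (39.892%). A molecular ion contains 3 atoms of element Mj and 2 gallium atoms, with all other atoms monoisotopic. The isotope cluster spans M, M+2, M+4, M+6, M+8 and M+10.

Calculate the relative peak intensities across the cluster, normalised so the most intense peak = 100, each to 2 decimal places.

Element Mj pattern (n=3): 0.19310055 : 0.42295034 : 0.30879766 : 0.07515145
Gallium pattern (n=2): 0.36129717 : 0.47956567 : 0.15913717
Convolve the two distributions (both contribute in 2-u steps):
  M: 0.19310055×0.36129717 = 0.069767
  M+2: 0.19310055×0.47956567 + 0.42295034×0.36129717 = 0.245415
  M+4: 0.19310055×0.15913717 + 0.42295034×0.47956567 + 0.30879766×0.36129717 = 0.345130
  M+6: 0.42295034×0.15913717 + 0.30879766×0.47956567 + 0.07515145×0.36129717 = 0.242548
  M+8: 0.30879766×0.15913717 + 0.07515145×0.47956567 = 0.085181
  M+10: 0.07515145×0.15913717 = 0.011959
Scale to base peak (0.345130) = 100: 20.21 : 71.11 : 100.00 : 70.28 : 24.68 : 3.47

20.21 : 71.11 : 100.00 : 70.28 : 24.68 : 3.47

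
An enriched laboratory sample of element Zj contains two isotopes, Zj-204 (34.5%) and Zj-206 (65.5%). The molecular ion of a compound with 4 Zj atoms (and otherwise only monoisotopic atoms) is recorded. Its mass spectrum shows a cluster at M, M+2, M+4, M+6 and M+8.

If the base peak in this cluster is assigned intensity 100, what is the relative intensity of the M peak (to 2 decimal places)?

3.65

(0.345 + 0.655)^4 gives M 0.0142, M+2 0.1076, M+4 0.3064, M+6 0.3878, M+8 0.1841; the largest is M+6.
P(M+6) = C(4,3) × 0.345^1 × 0.655^3 = 4 × 0.3450 × 0.28101138 = 0.387796 (base)
P(M) = C(4,0) × 0.345^4 × 0.655^0 = 1 × 0.01416695 × 1.0000 = 0.014167
Relative intensity = 0.014167 / 0.387796 × 100 = 3.65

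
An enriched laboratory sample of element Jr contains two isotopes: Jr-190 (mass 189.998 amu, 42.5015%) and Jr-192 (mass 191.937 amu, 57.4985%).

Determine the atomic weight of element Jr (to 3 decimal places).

191.113 amu

Ar = Σ fᵢ·mᵢ = 0.425015 × 189.998 + 0.574985 × 191.937
= 80.7520 + 110.3609 = 191.1129 amu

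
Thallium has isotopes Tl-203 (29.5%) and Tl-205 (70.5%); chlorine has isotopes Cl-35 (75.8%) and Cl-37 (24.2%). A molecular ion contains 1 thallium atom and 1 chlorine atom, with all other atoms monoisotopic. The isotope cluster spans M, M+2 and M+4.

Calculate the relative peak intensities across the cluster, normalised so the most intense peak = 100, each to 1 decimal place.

36.9 : 100.0 : 28.2

Thallium pattern (n=1): 0.2950 : 0.7050
Chlorine pattern (n=1): 0.7580 : 0.2420
Convolve the two distributions (both contribute in 2-u steps):
  M: 0.2950×0.7580 = 0.223610
  M+2: 0.2950×0.2420 + 0.7050×0.7580 = 0.605780
  M+4: 0.7050×0.2420 = 0.170610
Scale to base peak (0.605780) = 100: 36.9 : 100.0 : 28.2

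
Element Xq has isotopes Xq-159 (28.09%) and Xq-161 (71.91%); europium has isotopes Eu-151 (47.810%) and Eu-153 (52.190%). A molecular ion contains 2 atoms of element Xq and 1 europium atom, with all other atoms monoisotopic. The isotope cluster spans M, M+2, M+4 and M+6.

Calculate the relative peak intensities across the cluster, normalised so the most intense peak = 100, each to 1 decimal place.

Element Xq pattern (n=2): 0.07890481 : 0.40399038 : 0.51710481
Europium pattern (n=1): 0.4781 : 0.5219
Convolve the two distributions (both contribute in 2-u steps):
  M: 0.07890481×0.4781 = 0.037724
  M+2: 0.07890481×0.5219 + 0.40399038×0.4781 = 0.234328
  M+4: 0.40399038×0.5219 + 0.51710481×0.4781 = 0.458070
  M+6: 0.51710481×0.5219 = 0.269877
Scale to base peak (0.458070) = 100: 8.2 : 51.2 : 100.0 : 58.9

8.2 : 51.2 : 100.0 : 58.9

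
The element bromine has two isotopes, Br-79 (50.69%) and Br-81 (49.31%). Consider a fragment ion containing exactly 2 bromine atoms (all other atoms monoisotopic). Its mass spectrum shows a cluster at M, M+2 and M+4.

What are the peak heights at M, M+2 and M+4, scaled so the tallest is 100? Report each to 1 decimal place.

51.4 : 100.0 : 48.6

Expanding (0.5069 + 0.4931)^2:
P(M) = 0.5069^2 = 0.256948
P(M+2) = 2 × 0.5069^1 × 0.4931^1 = 0.499905
P(M+4) = 0.4931^2 = 0.243148
The M+2 peak is largest (0.499905); scaling to 100 gives 51.4 : 100.0 : 48.6.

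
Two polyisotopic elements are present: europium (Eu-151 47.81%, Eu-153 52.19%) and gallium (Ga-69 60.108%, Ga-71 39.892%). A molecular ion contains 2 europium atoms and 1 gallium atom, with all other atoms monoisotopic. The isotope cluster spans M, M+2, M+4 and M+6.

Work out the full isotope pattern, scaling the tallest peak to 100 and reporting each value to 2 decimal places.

35.13 : 100.00 : 92.75 : 27.78

Europium pattern (n=2): 0.22857961 : 0.49904078 : 0.27237961
Gallium pattern (n=1): 0.60108 : 0.39892
Convolve the two distributions (both contribute in 2-u steps):
  M: 0.22857961×0.60108 = 0.137395
  M+2: 0.22857961×0.39892 + 0.49904078×0.60108 = 0.391148
  M+4: 0.49904078×0.39892 + 0.27237961×0.60108 = 0.362799
  M+6: 0.27237961×0.39892 = 0.108658
Scale to base peak (0.391148) = 100: 35.13 : 100.00 : 92.75 : 27.78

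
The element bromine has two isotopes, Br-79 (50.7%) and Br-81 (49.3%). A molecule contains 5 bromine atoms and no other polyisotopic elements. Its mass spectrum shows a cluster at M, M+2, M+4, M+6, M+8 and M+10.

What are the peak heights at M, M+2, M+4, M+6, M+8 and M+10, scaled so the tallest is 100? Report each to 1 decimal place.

The 5 Br atoms are independent, so intensities follow the terms of (0.507 + 0.493)^5.
P(M) = 0.507^5 = 0.033500
P(M+2) = 5 × 0.507^4 × 0.493^1 = 0.162873
P(M+4) = 10 × 0.507^3 × 0.493^2 = 0.316751
P(M+6) = 10 × 0.507^2 × 0.493^3 = 0.308004
P(M+8) = 5 × 0.507^1 × 0.493^4 = 0.149750
P(M+10) = 0.493^5 = 0.029123
The M+4 peak is largest (0.316751); scaling to 100 gives 10.6 : 51.4 : 100.0 : 97.2 : 47.3 : 9.2.

10.6 : 51.4 : 100.0 : 97.2 : 47.3 : 9.2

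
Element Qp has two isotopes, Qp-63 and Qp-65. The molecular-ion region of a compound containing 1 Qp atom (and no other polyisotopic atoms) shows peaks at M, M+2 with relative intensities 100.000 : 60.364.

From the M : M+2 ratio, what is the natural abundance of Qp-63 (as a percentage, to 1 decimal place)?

Let p = fractional abundance of Qp-63. I(M+2)/I(M) = [C(1,1)·p^0·(1−p)] / p^1 = 1·(1−p)/p = 60.364/100.000 = 0.6036
(1−p)/p = 0.6036/1 = 0.6036  ⇒  p = 1/(1 + 0.6036) = 0.6236
Qp-63: 62.4%, Qp-65: 37.6%.

62.4%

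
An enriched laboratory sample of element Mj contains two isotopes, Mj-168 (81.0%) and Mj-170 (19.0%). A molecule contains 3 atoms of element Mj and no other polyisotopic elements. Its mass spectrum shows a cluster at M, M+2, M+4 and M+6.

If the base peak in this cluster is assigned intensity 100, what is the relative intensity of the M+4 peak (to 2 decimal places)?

16.51

Binomial terms of (0.810 + 0.190)^3: M 0.5314, M+2 0.3740, M+4 0.0877, M+6 0.0069 → M is the base peak.
P(M) = C(3,0) × 0.810^3 × 0.190^0 = 1 × 0.531441 × 1.0000 = 0.531441 (base)
P(M+4) = C(3,2) × 0.810^1 × 0.190^2 = 3 × 0.8100 × 0.0361 = 0.087723
Relative intensity = 0.087723 / 0.531441 × 100 = 16.51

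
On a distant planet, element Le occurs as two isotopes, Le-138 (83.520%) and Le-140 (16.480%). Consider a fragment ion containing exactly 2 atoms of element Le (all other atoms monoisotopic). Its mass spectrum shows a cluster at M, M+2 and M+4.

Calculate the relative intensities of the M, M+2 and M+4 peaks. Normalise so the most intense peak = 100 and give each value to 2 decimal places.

100.00 : 39.46 : 3.89

The 2 Le atoms are independent, so intensities follow the terms of (0.83520 + 0.16480)^2.
P(M) = 0.83520^2 = 0.697559
P(M+2) = 2 × 0.83520^1 × 0.16480^1 = 0.275282
P(M+4) = 0.16480^2 = 0.027159
The M peak is largest (0.697559); scaling to 100 gives 100.00 : 39.46 : 3.89.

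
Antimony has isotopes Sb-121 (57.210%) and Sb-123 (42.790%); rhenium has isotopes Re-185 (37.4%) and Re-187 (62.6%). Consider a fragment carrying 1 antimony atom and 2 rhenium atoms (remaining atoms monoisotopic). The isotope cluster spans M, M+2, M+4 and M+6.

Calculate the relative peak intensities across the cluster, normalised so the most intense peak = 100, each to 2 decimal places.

Antimony pattern (n=1): 0.5721 : 0.4279
Rhenium pattern (n=2): 0.139876 : 0.468248 : 0.391876
Convolve the two distributions (both contribute in 2-u steps):
  M: 0.5721×0.139876 = 0.080023
  M+2: 0.5721×0.468248 + 0.4279×0.139876 = 0.327738
  M+4: 0.5721×0.391876 + 0.4279×0.468248 = 0.424556
  M+6: 0.4279×0.391876 = 0.167684
Scale to base peak (0.424556) = 100: 18.85 : 77.20 : 100.00 : 39.50

18.85 : 77.20 : 100.00 : 39.50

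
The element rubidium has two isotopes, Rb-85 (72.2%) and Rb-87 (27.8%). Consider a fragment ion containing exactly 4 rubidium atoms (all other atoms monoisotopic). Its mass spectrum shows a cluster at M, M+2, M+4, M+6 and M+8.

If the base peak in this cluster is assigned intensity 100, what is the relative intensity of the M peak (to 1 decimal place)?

64.9

Term probabilities: M 0.2717, M+2 0.4185, M+4 0.2417, M+6 0.0620, M+8 0.0060. Base peak = M+2.
P(M+2) = C(4,1) × 0.722^3 × 0.278^1 = 4 × 0.37636705 × 0.2780 = 0.418520 (base)
P(M) = C(4,0) × 0.722^4 × 0.278^0 = 1 × 0.27173701 × 1.0000 = 0.271737
Relative intensity = 0.271737 / 0.418520 × 100 = 64.9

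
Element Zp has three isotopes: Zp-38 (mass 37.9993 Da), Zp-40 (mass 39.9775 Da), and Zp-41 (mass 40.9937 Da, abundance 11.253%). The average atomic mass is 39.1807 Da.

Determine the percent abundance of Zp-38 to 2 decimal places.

46.06%

The remaining 88.747% is split between Zp-38 (fraction x) and Zp-40 (fraction 0.88747 − x).
Substituting: 37.9993x + 39.9775(0.88747 − x) = 34.567678939
(37.9993 − 39.9775)x = -0.911152986  ⇒  x = 0.46060, y = 0.42687
Zp-38: 46.06%, Zp-40: 42.69%.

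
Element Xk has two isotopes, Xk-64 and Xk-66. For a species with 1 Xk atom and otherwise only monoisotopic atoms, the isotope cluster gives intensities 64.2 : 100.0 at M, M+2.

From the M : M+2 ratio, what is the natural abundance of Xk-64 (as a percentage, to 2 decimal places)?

39.10%

If p is the fraction of Xk that is Xk-64, then I(M+2)/I(M) = [C(1,1)·p^0·(1−p)] / p^1 = 1·(1−p)/p = 100.0/64.2 = 1.5576
(1−p)/p = 1.5576/1 = 1.5576  ⇒  p = 1/(1 + 1.5576) = 0.3910
Xk-64: 39.10%, Xk-66: 60.90%.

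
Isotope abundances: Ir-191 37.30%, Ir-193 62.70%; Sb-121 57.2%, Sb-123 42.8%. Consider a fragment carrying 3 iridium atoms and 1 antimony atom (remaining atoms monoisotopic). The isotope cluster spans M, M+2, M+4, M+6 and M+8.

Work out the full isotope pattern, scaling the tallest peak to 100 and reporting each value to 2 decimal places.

Iridium pattern (n=3): 0.05189512 : 0.26170165 : 0.43991135 : 0.24649188
Antimony pattern (n=1): 0.5720 : 0.4280
Convolve the two distributions (both contribute in 2-u steps):
  M: 0.05189512×0.5720 = 0.029684
  M+2: 0.05189512×0.4280 + 0.26170165×0.5720 = 0.171904
  M+4: 0.26170165×0.4280 + 0.43991135×0.5720 = 0.363638
  M+6: 0.43991135×0.4280 + 0.24649188×0.5720 = 0.329275
  M+8: 0.24649188×0.4280 = 0.105499
Scale to base peak (0.363638) = 100: 8.16 : 47.27 : 100.00 : 90.55 : 29.01

8.16 : 47.27 : 100.00 : 90.55 : 29.01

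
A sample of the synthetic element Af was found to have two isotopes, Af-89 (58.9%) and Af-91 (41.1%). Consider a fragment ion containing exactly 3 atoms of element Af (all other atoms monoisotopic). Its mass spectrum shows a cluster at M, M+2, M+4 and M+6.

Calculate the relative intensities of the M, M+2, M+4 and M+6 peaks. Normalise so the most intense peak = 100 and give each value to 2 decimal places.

47.77 : 100.00 : 69.78 : 16.23

The 3 Af atoms are independent, so intensities follow the terms of (0.589 + 0.411)^3.
P(M) = 0.589^3 = 0.204336
P(M+2) = 3 × 0.589^2 × 0.411^1 = 0.427754
P(M+4) = 3 × 0.589^1 × 0.411^2 = 0.298483
P(M+6) = 0.411^3 = 0.069427
The M+2 peak is largest (0.427754); scaling to 100 gives 47.77 : 100.00 : 69.78 : 16.23.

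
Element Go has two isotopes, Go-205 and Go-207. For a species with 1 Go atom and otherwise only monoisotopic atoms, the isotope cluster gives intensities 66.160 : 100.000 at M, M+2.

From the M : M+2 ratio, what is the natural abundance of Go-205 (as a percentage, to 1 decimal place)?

Write p for the Go-205 fraction. I(M+2)/I(M) = [C(1,1)·p^0·(1−p)] / p^1 = 1·(1−p)/p = 100.000/66.160 = 1.5115
(1−p)/p = 1.5115/1 = 1.5115  ⇒  p = 1/(1 + 1.5115) = 0.3982
Go-205: 39.8%, Go-207: 60.2%.

39.8%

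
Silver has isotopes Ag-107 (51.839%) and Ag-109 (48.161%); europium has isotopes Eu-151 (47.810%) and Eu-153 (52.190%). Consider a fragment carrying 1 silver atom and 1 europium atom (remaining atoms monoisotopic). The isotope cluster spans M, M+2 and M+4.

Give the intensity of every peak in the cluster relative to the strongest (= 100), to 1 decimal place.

Silver pattern (n=1): 0.51839 : 0.48161
Europium pattern (n=1): 0.4781 : 0.5219
Convolve the two distributions (both contribute in 2-u steps):
  M: 0.51839×0.4781 = 0.247842
  M+2: 0.51839×0.5219 + 0.48161×0.4781 = 0.500805
  M+4: 0.48161×0.5219 = 0.251352
Scale to base peak (0.500805) = 100: 49.5 : 100.0 : 50.2

49.5 : 100.0 : 50.2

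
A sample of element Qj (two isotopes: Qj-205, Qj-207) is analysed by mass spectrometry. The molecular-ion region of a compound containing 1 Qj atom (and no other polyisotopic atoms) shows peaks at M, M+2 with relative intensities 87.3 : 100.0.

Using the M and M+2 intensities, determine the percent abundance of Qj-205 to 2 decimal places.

Write p for the Qj-205 fraction. I(M+2)/I(M) = [C(1,1)·p^0·(1−p)] / p^1 = 1·(1−p)/p = 100.0/87.3 = 1.1455
(1−p)/p = 1.1455/1 = 1.1455  ⇒  p = 1/(1 + 1.1455) = 0.4661
Qj-205: 46.61%, Qj-207: 53.39%.

46.61%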